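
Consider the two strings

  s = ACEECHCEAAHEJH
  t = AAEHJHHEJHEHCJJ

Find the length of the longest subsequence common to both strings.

Match A [1,2]; then E [3,3]; then E [4,8]; then H [6,10]; then E [8,11]; then H [11,12]; then J [13,15] — 7 characters in the same relative order in both. The LCS DP gives dp[14][15] = 7, so this is optimal.

7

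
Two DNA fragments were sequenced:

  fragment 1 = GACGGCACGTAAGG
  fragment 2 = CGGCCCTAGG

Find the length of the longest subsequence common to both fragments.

9

One common subsequence of length 9: C [3,1]; then G [4,2]; then G [5,3]; then C [6,5]; then C [8,6]; then T [10,7]; then A [12,8]; then G [13,9]; then G [14,10]. Since dp[14][10] = 9, nothing longer is possible.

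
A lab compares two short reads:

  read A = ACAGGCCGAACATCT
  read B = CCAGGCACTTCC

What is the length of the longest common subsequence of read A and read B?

Match C (read A #2, read B #2); then A (read A #3, read B #3); then G (read A #4, read B #4); then G (read A #5, read B #5); then C (read A #7, read B #6); then A (read A #10, read B #7); then C (read A #11, read B #8); then T (read A #13, read B #10); then C (read A #14, read B #12) — 9 bases in the same relative order in both. Since dp[15][12] = 9, nothing longer is possible.

9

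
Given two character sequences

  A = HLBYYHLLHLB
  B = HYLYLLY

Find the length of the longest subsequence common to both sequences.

5

Taking H at A[1]=B[1], then L at A[2]=B[3], then Y at A[5]=B[4], then L at A[7]=B[5], then L at A[8]=B[6] gives a common subsequence of length 5. Since dp[11][7] = 5, nothing longer is possible.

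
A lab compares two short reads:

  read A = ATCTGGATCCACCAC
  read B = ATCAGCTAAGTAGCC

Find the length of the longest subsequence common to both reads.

9

Taking A at read A[1]=read B[1]; then T at read A[2]=read B[2]; then C at read A[3]=read B[6]; then T at read A[4]=read B[7]; then G at read A[6]=read B[10]; then T at read A[8]=read B[11]; then A at read A[11]=read B[12]; then C at read A[13]=read B[14]; then C at read A[15]=read B[15] gives a common subsequence of length 9, and the DP table's final entry dp[15][15] is also 9, so no common subsequence is longer.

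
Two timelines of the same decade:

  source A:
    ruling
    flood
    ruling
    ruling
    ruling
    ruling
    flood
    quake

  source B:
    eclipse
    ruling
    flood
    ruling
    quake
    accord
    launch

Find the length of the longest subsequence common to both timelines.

Match ruling [1,2]; then flood [2,3]; then ruling [6,4]; then quake [8,5] — 4 events in the same relative order in both. The LCS DP gives dp[8][7] = 4, so this is optimal.

4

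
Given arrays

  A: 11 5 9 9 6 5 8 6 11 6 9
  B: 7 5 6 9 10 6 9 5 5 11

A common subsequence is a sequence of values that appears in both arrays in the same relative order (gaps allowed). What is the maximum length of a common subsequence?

5

Taking 5 [2,2]; then 9 [3,4]; then 9 [4,7]; then 5 [6,9]; then 11 [9,10] gives a common subsequence of length 5, and the DP table's final entry dp[11][10] is also 5, so no common subsequence is longer.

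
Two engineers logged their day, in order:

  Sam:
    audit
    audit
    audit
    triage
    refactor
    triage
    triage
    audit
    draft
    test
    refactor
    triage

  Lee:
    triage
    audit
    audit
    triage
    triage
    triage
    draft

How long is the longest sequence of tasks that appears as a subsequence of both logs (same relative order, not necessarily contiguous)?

6

Match audit [2,2], audit [3,3], triage [4,4], triage [6,5], triage [7,6], draft [9,7] — 6 tasks in the same relative order in both, and the DP table's final entry dp[12][7] is also 6, so no common subsequence is longer.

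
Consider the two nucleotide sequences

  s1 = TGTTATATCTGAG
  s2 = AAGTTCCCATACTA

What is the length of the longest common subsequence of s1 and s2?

9

Match G (s1 #2, s2 #3); then T (s1 #3, s2 #4); then T (s1 #4, s2 #5); then A (s1 #5, s2 #9); then T (s1 #6, s2 #10); then A (s1 #7, s2 #11); then C (s1 #9, s2 #12); then T (s1 #10, s2 #13); then A (s1 #12, s2 #14) — 9 bases in the same relative order in both. The LCS DP gives dp[13][14] = 9, so this is optimal.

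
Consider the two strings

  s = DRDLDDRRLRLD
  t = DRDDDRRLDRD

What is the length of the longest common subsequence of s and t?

One common subsequence of length 10: D (s #1, t #1), R (s #2, t #2), D (s #3, t #3), D (s #5, t #4), D (s #6, t #5), R (s #7, t #6), R (s #8, t #7), L (s #9, t #8), R (s #10, t #10), D (s #12, t #11), and the DP table's final entry dp[12][11] is also 10, so no common subsequence is longer.

10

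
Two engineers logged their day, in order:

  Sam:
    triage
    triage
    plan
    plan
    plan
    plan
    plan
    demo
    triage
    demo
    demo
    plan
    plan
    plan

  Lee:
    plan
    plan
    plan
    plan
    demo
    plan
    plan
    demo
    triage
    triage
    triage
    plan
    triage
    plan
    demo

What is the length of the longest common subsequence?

9

Match plan at Sam[3]=Lee[2] → plan at Sam[4]=Lee[3] → plan at Sam[5]=Lee[4] → plan at Sam[6]=Lee[6] → plan at Sam[7]=Lee[7] → demo at Sam[8]=Lee[8] → triage at Sam[9]=Lee[11] → plan at Sam[12]=Lee[12] → plan at Sam[13]=Lee[14] — 9 tasks in the same relative order in both. Since dp[14][15] = 9, nothing longer is possible.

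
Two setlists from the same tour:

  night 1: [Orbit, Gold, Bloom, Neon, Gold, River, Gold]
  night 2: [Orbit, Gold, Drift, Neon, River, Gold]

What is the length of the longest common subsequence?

5

Pick Orbit (night 1 #1, night 2 #1) → Gold (night 1 #2, night 2 #2) → Neon (night 1 #4, night 2 #4) → River (night 1 #6, night 2 #5) → Gold (night 1 #7, night 2 #6); all 5 songs appear in both, in order. The LCS DP gives dp[7][6] = 5, so this is optimal.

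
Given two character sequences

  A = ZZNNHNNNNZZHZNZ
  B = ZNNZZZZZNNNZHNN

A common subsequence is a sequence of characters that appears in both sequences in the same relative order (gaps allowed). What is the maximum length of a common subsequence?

Match Z at A[2]=B[1] → N at A[3]=B[2] → N at A[4]=B[3] → N at A[7]=B[9] → N at A[8]=B[10] → N at A[9]=B[11] → Z at A[11]=B[12] → H at A[12]=B[13] → N at A[14]=B[15] — 9 characters in the same relative order in both. dp[15][15] = 9 confirms this is the maximum.

9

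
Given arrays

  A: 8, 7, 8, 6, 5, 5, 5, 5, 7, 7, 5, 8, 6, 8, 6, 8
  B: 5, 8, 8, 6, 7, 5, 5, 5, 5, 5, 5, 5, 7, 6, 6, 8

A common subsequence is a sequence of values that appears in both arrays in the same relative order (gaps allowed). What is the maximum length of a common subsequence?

One common subsequence of length 11: 8 (A #1, B #2), 8 (A #3, B #3), 6 (A #4, B #4), 5 (A #5, B #9), 5 (A #6, B #10), 5 (A #7, B #11), 5 (A #8, B #12), 7 (A #10, B #13), 6 (A #13, B #14), 6 (A #15, B #15), 8 (A #16, B #16). Since dp[16][16] = 11, nothing longer is possible.

11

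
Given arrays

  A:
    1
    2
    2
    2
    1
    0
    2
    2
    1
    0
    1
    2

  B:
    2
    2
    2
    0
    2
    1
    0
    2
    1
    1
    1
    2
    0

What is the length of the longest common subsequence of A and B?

One common subsequence of length 9: 2 [2,2] → 2 [3,3] → 2 [4,5] → 1 [5,6] → 0 [6,7] → 2 [7,8] → 1 [9,10] → 1 [11,11] → 2 [12,12]. Since dp[12][13] = 9, nothing longer is possible.

9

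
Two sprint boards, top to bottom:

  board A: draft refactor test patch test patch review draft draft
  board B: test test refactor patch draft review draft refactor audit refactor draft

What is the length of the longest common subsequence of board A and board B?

6

Taking test (board A #3, board B #1); then test (board A #5, board B #2); then patch (board A #6, board B #4); then review (board A #7, board B #6); then draft (board A #8, board B #7); then draft (board A #9, board B #11) gives a common subsequence of length 6. dp[9][11] = 6 confirms this is the maximum.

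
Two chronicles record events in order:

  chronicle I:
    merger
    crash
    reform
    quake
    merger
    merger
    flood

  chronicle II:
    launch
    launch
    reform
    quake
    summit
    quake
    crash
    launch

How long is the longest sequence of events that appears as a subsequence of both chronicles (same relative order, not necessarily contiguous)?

2

Taking reform [3,3], quake [4,6] gives a common subsequence of length 2. The LCS DP gives dp[7][8] = 2, so this is optimal.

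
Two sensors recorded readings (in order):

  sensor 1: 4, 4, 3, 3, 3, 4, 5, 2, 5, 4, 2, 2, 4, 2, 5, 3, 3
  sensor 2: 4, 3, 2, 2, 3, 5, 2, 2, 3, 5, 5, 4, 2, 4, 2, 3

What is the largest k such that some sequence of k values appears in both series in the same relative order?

Pick 4 at sensor 1[2]=sensor 2[1], then 3 at sensor 1[3]=sensor 2[2], then 3 at sensor 1[4]=sensor 2[5], then 3 at sensor 1[5]=sensor 2[9], then 5 at sensor 1[7]=sensor 2[10], then 5 at sensor 1[9]=sensor 2[11], then 4 at sensor 1[10]=sensor 2[12], then 2 at sensor 1[12]=sensor 2[13], then 4 at sensor 1[13]=sensor 2[14], then 2 at sensor 1[14]=sensor 2[15], then 3 at sensor 1[17]=sensor 2[16]; all 11 values appear in both, in order. The LCS DP gives dp[17][16] = 11, so this is optimal.

11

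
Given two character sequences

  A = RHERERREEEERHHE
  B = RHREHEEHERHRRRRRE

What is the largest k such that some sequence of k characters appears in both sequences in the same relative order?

10

Taking R [1,1]; then H [2,2]; then R [4,3]; then E [5,4]; then E [8,6]; then E [9,7]; then E [11,9]; then R [12,10]; then H [13,11]; then E [15,17] gives a common subsequence of length 10, and the DP table's final entry dp[15][17] is also 10, so no common subsequence is longer.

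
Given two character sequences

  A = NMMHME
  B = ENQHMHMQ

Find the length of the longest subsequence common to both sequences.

Let dp[i][j] be the LCS length of the first i characters of A and the first j characters of B. dp[i][j] = dp[i-1][j-1]+1 when the i-th and j-th characters match, else max(dp[i-1][j], dp[i][j-1]).
    ·  E  N  Q  H  M  H  M  Q
 ·  0  0  0  0  0  0  0  0  0
 N  0  0  1  1  1  1  1  1  1
 M  0  0  1  1  1  2  2  2  2
 M  0  0  1  1  1  2  2  3  3
 H  0  0  1  1  2  2  3  3  3
 M  0  0  1  1  2  3  3  4  4
 E  0  1  1  1  2  3  3  4  4
dp[6][8] = 4. One LCS (by backtracking along matches): NMHM.

4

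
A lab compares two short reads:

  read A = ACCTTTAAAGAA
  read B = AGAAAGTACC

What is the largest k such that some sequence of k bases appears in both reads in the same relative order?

6

Taking A (read A #1, read B #1); then A (read A #7, read B #3); then A (read A #8, read B #4); then A (read A #9, read B #5); then G (read A #10, read B #6); then A (read A #11, read B #8) gives a common subsequence of length 6. dp[12][10] = 6 confirms this is the maximum.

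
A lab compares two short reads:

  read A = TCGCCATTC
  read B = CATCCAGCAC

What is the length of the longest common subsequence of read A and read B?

One common subsequence of length 6: T (read A #1, read B #3); then C (read A #2, read B #5); then G (read A #3, read B #7); then C (read A #5, read B #8); then A (read A #6, read B #9); then C (read A #9, read B #10), and the DP table's final entry dp[9][10] is also 6, so no common subsequence is longer.

6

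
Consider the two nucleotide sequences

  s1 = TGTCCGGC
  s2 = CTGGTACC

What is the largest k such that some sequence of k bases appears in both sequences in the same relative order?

Let dp[i][j] be the LCS length of the first i bases of s1 and the first j bases of s2. dp[i][j] = dp[i-1][j-1]+1 when the i-th and j-th bases match, else max(dp[i-1][j], dp[i][j-1]).
    ·  C  T  G  G  T  A  C  C
 ·  0  0  0  0  0  0  0  0  0
 T  0  0  1  1  1  1  1  1  1
 G  0  0  1  2  2  2  2  2  2
 T  0  0  1  2  2  3  3  3  3
 C  0  1  1  2  2  3  3  4  4
 C  0  1  1  2  2  3  3  4  5
 G  0  1  1  2  3  3  3  4  5
 G  0  1  1  2  3  3  3  4  5
 C  0  1  1  2  3  3  3  4  5
dp[8][8] = 5. One LCS (by backtracking along matches): TGTCC.

5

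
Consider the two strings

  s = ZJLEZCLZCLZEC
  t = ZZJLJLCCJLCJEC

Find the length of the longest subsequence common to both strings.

Taking Z [1,2]; then J [2,5]; then L [3,6]; then C [6,8]; then L [7,10]; then C [9,11]; then E [12,13]; then C [13,14] gives a common subsequence of length 8. dp[13][14] = 8 confirms this is the maximum.

8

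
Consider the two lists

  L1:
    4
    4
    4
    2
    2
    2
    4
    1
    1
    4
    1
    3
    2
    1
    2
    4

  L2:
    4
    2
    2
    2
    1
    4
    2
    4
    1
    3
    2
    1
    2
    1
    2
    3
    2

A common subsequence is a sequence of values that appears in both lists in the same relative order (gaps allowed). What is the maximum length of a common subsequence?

Pick 4 (L1 #3, L2 #1), then 2 (L1 #4, L2 #2), then 2 (L1 #5, L2 #3), then 2 (L1 #6, L2 #4), then 4 (L1 #7, L2 #6), then 4 (L1 #10, L2 #8), then 1 (L1 #11, L2 #9), then 3 (L1 #12, L2 #10), then 2 (L1 #13, L2 #13), then 1 (L1 #14, L2 #14), then 2 (L1 #15, L2 #17); all 11 values appear in both, in order, and the DP table's final entry dp[16][17] is also 11, so no common subsequence is longer.

11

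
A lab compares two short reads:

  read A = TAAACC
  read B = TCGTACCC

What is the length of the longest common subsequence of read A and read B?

Let dp[i][j] be the LCS length of the first i bases of read A and the first j bases of read B. dp[i][j] = dp[i-1][j-1]+1 when the i-th and j-th bases match, else max(dp[i-1][j], dp[i][j-1]).
    ·  T  C  G  T  A  C  C  C
 ·  0  0  0  0  0  0  0  0  0
 T  0  1  1  1  1  1  1  1  1
 A  0  1  1  1  1  2  2  2  2
 A  0  1  1  1  1  2  2  2  2
 A  0  1  1  1  1  2  2  2  2
 C  0  1  2  2  2  2  3  3  3
 C  0  1  2  2  2  2  3  4  4
dp[6][8] = 4. One LCS (by backtracking along matches): TACC.

4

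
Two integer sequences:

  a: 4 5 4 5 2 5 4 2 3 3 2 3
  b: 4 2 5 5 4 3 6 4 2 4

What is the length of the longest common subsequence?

Let dp[i][j] be the LCS length of the first i values of a and the first j values of b. dp[i][j] = dp[i-1][j-1]+1 when the i-th and j-th values match, else max(dp[i-1][j], dp[i][j-1]).
    ·  4  2  5  5  4  3  6  4  2  4
 ·  0  0  0  0  0  0  0  0  0  0  0
 4  0  1  1  1  1  1  1  1  1  1  1
 5  0  1  1  2  2  2  2  2  2  2  2
 4  0  1  1  2  2  3  3  3  3  3  3
 5  0  1  1  2  3  3  3  3  3  3  3
 2  0  1  2  2  3  3  3  3  3  4  4
 5  0  1  2  3  3  3  3  3  3  4  4
 4  0  1  2  3  3  4  4  4  4  4  5
 2  0  1  2  3  3  4  4  4  4  5  5
 3  0  1  2  3  3  4  5  5  5  5  5
 3  0  1  2  3  3  4  5  5  5  5  5
 2  0  1  2  3  3  4  5  5  5  6  6
 3  0  1  2  3  3  4  5  5  5  6  6
dp[12][10] = 6. One LCS (by backtracking along matches): 4, 5, 5, 4, 3, 2.

6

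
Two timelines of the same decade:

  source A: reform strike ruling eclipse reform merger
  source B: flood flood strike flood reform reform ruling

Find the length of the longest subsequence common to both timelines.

Pick reform [1,6], then ruling [3,7]; all 2 events appear in both, in order. Since dp[6][7] = 2, nothing longer is possible.

2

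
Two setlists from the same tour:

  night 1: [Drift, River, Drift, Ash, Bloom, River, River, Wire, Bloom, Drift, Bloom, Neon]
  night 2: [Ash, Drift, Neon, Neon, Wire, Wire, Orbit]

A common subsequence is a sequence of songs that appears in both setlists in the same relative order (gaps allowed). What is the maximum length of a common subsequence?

3

Taking Ash (night 1 #4, night 2 #1), then Drift (night 1 #10, night 2 #2), then Neon (night 1 #12, night 2 #4) gives a common subsequence of length 3. Since dp[12][7] = 3, nothing longer is possible.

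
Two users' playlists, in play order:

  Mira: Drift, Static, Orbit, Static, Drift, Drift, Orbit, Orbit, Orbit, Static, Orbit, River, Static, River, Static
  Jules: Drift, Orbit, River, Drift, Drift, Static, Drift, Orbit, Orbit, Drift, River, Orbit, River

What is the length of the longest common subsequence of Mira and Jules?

8

Pick Drift [1,1], Orbit [3,2], Static [4,6], Drift [6,7], Orbit [7,8], Orbit [8,9], Orbit [11,12], River [14,13]; all 8 songs appear in both, in order. Since dp[15][13] = 8, nothing longer is possible.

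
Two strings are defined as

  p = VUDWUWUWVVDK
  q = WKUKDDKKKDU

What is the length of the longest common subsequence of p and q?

4

Let dp[i][j] be the LCS length of the first i characters of p and the first j characters of q. dp[i][j] = dp[i-1][j-1]+1 when the i-th and j-th characters match, else max(dp[i-1][j], dp[i][j-1]).
    ·  W  K  U  K  D  D  K  K  K  D  U
 ·  0  0  0  0  0  0  0  0  0  0  0  0
 V  0  0  0  0  0  0  0  0  0  0  0  0
 U  0  0  0  1  1  1  1  1  1  1  1  1
 D  0  0  0  1  1  2  2  2  2  2  2  2
 W  0  1  1  1  1  2  2  2  2  2  2  2
 U  0  1  1  2  2  2  2  2  2  2  2  3
 W  0  1  1  2  2  2  2  2  2  2  2  3
 U  0  1  1  2  2  2  2  2  2  2  2  3
 W  0  1  1  2  2  2  2  2  2  2  2  3
 V  0  1  1  2  2  2  2  2  2  2  2  3
 V  0  1  1  2  2  2  2  2  2  2  2  3
 D  0  1  1  2  2  3  3  3  3  3  3  3
 K  0  1  2  2  3  3  3  4  4  4  4  4
dp[12][11] = 4. One LCS (by backtracking along matches): UDDK.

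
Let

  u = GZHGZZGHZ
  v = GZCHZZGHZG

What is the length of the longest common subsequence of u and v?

Let dp[i][j] be the LCS length of the first i characters of u and the first j characters of v. dp[i][j] = dp[i-1][j-1]+1 when the i-th and j-th characters match, else max(dp[i-1][j], dp[i][j-1]).
    ·  G  Z  C  H  Z  Z  G  H  Z  G
 ·  0  0  0  0  0  0  0  0  0  0  0
 G  0  1  1  1  1  1  1  1  1  1  1
 Z  0  1  2  2  2  2  2  2  2  2  2
 H  0  1  2  2  3  3  3  3  3  3  3
 G  0  1  2  2  3  3  3  4  4  4  4
 Z  0  1  2  2  3  4  4  4  4  5  5
 Z  0  1  2  2  3  4  5  5  5  5  5
 G  0  1  2  2  3  4  5  6  6  6  6
 H  0  1  2  2  3  4  5  6  7  7  7
 Z  0  1  2  2  3  4  5  6  7  8  8
dp[9][10] = 8. One LCS (by backtracking along matches): GZHZZGHZ.

8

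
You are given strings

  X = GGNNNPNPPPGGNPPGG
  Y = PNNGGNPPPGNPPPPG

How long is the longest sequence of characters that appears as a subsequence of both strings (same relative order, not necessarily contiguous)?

Match G [1,4], G [2,5], N [7,6], P [8,7], P [9,8], P [10,9], G [12,10], N [13,11], P [14,14], P [15,15], G [17,16] — 11 characters in the same relative order in both. Since dp[17][16] = 11, nothing longer is possible.

11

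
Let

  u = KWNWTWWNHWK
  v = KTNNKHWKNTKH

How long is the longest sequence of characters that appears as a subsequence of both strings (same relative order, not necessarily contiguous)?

Let dp[i][j] be the LCS length of the first i characters of u and the first j characters of v. dp[i][j] = dp[i-1][j-1]+1 when the i-th and j-th characters match, else max(dp[i-1][j], dp[i][j-1]).
    ·  K  T  N  N  K  H  W  K  N  T  K  H
 ·  0  0  0  0  0  0  0  0  0  0  0  0  0
 K  0  1  1  1  1  1  1  1  1  1  1  1  1
 W  0  1  1  1  1  1  1  2  2  2  2  2  2
 N  0  1  1  2  2  2  2  2  2  3  3  3  3
 W  0  1  1  2  2  2  2  3  3  3  3  3  3
 T  0  1  2  2  2  2  2  3  3  3  4  4  4
 W  0  1  2  2  2  2  2  3  3  3  4  4  4
 W  0  1  2  2  2  2  2  3  3  3  4  4  4
 N  0  1  2  3  3  3  3  3  3  4  4  4  4
 H  0  1  2  3  3  3  4  4  4  4  4  4  5
 W  0  1  2  3  3  3  4  5  5  5  5  5  5
 K  0  1  2  3  3  4  4  5  6  6  6  6  6
dp[11][12] = 6. One LCS (by backtracking along matches): KNNHWK.

6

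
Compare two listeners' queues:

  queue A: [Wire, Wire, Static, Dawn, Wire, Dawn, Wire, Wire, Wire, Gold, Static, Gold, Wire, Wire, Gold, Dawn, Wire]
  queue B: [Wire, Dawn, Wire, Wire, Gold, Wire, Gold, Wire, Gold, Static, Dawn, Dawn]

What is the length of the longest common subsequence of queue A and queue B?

Taking Wire (queue A #2, queue B #1), then Dawn (queue A #4, queue B #2), then Wire (queue A #5, queue B #3), then Wire (queue A #7, queue B #4), then Wire (queue A #8, queue B #6), then Wire (queue A #9, queue B #8), then Gold (queue A #10, queue B #9), then Static (queue A #11, queue B #10), then Dawn (queue A #16, queue B #12) gives a common subsequence of length 9. The LCS DP gives dp[17][12] = 9, so this is optimal.

9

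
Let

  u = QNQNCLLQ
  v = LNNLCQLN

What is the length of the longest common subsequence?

Pick N at u[2]=v[2], N at u[4]=v[3], C at u[5]=v[5], L at u[6]=v[7]; all 4 characters appear in both, in order. dp[8][8] = 4 confirms this is the maximum.

4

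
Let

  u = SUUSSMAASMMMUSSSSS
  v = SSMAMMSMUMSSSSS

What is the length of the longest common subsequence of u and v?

13

One common subsequence of length 13: S (u #4, v #1) → S (u #5, v #2) → M (u #6, v #3) → A (u #8, v #4) → M (u #10, v #5) → M (u #11, v #6) → M (u #12, v #8) → U (u #13, v #9) → S (u #14, v #11) → S (u #15, v #12) → S (u #16, v #13) → S (u #17, v #14) → S (u #18, v #15). Since dp[18][15] = 13, nothing longer is possible.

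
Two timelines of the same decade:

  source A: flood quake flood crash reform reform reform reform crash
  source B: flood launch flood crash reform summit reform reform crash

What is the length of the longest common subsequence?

7

Taking flood at source A[1]=source B[1], flood at source A[3]=source B[3], crash at source A[4]=source B[4], reform at source A[5]=source B[5], reform at source A[7]=source B[7], reform at source A[8]=source B[8], crash at source A[9]=source B[9] gives a common subsequence of length 7. Since dp[9][9] = 7, nothing longer is possible.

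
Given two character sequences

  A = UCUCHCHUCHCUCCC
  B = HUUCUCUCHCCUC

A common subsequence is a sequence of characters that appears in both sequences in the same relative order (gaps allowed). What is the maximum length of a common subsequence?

10

Match U (A #1, B #3); then C (A #2, B #4); then U (A #3, B #5); then C (A #4, B #6); then C (A #6, B #8); then H (A #7, B #9); then C (A #9, B #10); then C (A #11, B #11); then U (A #12, B #12); then C (A #15, B #13) — 10 characters in the same relative order in both, and the DP table's final entry dp[15][13] is also 10, so no common subsequence is longer.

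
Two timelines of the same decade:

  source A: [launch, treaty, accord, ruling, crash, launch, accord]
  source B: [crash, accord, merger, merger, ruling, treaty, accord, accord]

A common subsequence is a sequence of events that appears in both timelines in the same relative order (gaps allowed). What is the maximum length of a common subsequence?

Taking treaty (source A #2, source B #6) → accord (source A #3, source B #7) → accord (source A #7, source B #8) gives a common subsequence of length 3. Since dp[7][8] = 3, nothing longer is possible.

3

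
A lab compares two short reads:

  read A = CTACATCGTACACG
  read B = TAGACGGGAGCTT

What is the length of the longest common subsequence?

Taking T (read A #2, read B #1) → A (read A #3, read B #2) → A (read A #5, read B #4) → C (read A #7, read B #5) → G (read A #8, read B #8) → A (read A #10, read B #9) → C (read A #11, read B #11) gives a common subsequence of length 7. The LCS DP gives dp[14][13] = 7, so this is optimal.

7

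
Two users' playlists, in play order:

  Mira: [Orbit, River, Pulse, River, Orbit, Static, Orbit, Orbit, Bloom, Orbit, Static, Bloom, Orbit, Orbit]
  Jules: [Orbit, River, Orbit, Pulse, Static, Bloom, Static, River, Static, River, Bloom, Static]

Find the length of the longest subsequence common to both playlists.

7

One common subsequence of length 7: Orbit [1,1]; then River [2,2]; then Pulse [3,4]; then River [4,8]; then Static [6,9]; then Bloom [9,11]; then Static [11,12]. The LCS DP gives dp[14][12] = 7, so this is optimal.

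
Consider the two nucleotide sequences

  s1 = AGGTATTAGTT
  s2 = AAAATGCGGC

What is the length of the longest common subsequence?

4

One common subsequence of length 4: A [1,4] → G [2,6] → G [3,8] → G [9,9]. Since dp[11][10] = 4, nothing longer is possible.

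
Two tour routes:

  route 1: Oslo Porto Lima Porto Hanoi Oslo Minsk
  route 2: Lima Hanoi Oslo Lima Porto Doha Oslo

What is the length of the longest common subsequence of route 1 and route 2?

Match Oslo [1,3]; then Lima [3,4]; then Porto [4,5]; then Oslo [6,7] — 4 stops in the same relative order in both. dp[7][7] = 4 confirms this is the maximum.

4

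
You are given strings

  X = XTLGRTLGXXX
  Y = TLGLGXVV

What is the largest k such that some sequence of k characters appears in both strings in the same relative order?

Let dp[i][j] be the LCS length of the first i characters of X and the first j characters of Y. dp[i][j] = dp[i-1][j-1]+1 when the i-th and j-th characters match, else max(dp[i-1][j], dp[i][j-1]).
    ·  T  L  G  L  G  X  V  V
 ·  0  0  0  0  0  0  0  0  0
 X  0  0  0  0  0  0  1  1  1
 T  0  1  1  1  1  1  1  1  1
 L  0  1  2  2  2  2  2  2  2
 G  0  1  2  3  3  3  3  3  3
 R  0  1  2  3  3  3  3  3  3
 T  0  1  2  3  3  3  3  3  3
 L  0  1  2  3  4  4  4  4  4
 G  0  1  2  3  4  5  5  5  5
 X  0  1  2  3  4  5  6  6  6
 X  0  1  2  3  4  5  6  6  6
 X  0  1  2  3  4  5  6  6  6
dp[11][8] = 6. One LCS (by backtracking along matches): TLGLGX.

6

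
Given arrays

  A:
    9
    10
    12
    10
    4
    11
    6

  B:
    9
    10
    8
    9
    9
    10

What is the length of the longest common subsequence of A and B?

Taking 9 [1,1] → 10 [2,2] → 10 [4,6] gives a common subsequence of length 3. The LCS DP gives dp[7][6] = 3, so this is optimal.

3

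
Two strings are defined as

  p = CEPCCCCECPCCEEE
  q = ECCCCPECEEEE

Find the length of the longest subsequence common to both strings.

10

Match E [2,1]; then C [4,2]; then C [5,3]; then C [6,4]; then C [7,5]; then E [8,7]; then C [9,8]; then E [13,10]; then E [14,11]; then E [15,12] — 10 characters in the same relative order in both, and the DP table's final entry dp[15][12] is also 10, so no common subsequence is longer.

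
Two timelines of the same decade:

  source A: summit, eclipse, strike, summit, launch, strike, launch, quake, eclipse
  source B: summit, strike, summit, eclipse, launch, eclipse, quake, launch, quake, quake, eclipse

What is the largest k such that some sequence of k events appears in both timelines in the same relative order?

Taking summit (source A #1, source B #1) → strike (source A #3, source B #2) → summit (source A #4, source B #3) → launch (source A #5, source B #5) → launch (source A #7, source B #8) → quake (source A #8, source B #10) → eclipse (source A #9, source B #11) gives a common subsequence of length 7, and the DP table's final entry dp[9][11] is also 7, so no common subsequence is longer.

7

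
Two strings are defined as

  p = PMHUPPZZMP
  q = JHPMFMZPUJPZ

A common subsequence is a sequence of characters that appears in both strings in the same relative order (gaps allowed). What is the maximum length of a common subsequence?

5

One common subsequence of length 5: P (p #1, q #3), M (p #2, q #6), U (p #4, q #9), P (p #6, q #11), Z (p #8, q #12), and the DP table's final entry dp[10][12] is also 5, so no common subsequence is longer.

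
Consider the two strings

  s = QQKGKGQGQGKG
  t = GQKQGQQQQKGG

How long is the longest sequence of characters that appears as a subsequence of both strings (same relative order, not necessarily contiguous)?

Match Q at s[1]=t[2], Q at s[2]=t[4], G at s[4]=t[5], Q at s[7]=t[8], Q at s[9]=t[9], G at s[10]=t[11], G at s[12]=t[12] — 7 characters in the same relative order in both. dp[12][12] = 7 confirms this is the maximum.

7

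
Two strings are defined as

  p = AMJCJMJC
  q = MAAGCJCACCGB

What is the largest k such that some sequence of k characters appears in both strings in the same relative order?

4

Match A [1,3]; then J [3,6]; then C [4,9]; then C [8,10] — 4 characters in the same relative order in both. The LCS DP gives dp[8][12] = 4, so this is optimal.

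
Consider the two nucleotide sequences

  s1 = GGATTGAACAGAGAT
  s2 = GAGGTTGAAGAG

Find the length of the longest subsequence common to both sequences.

Taking G (s1 #1, s2 #3), G (s1 #2, s2 #4), T (s1 #4, s2 #5), T (s1 #5, s2 #6), G (s1 #6, s2 #7), A (s1 #8, s2 #8), A (s1 #10, s2 #9), G (s1 #11, s2 #10), A (s1 #12, s2 #11), G (s1 #13, s2 #12) gives a common subsequence of length 10. Since dp[15][12] = 10, nothing longer is possible.

10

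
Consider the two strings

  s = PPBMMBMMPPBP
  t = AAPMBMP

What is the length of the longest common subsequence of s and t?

One common subsequence of length 5: P (s #2, t #3) → M (s #5, t #4) → B (s #6, t #5) → M (s #8, t #6) → P (s #12, t #7), and the DP table's final entry dp[12][7] is also 5, so no common subsequence is longer.

5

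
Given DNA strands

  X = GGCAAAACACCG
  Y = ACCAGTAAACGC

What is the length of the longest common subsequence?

7

One common subsequence of length 7: C (X #3, Y #3), A (X #4, Y #4), A (X #5, Y #7), A (X #6, Y #8), A (X #7, Y #9), C (X #8, Y #10), C (X #11, Y #12). Since dp[12][12] = 7, nothing longer is possible.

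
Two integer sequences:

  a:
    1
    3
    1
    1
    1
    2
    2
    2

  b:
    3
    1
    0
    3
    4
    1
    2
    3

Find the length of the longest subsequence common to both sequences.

Pick 1 (a #1, b #2), 3 (a #2, b #4), 1 (a #5, b #6), 2 (a #6, b #7); all 4 values appear in both, in order. The LCS DP gives dp[8][8] = 4, so this is optimal.

4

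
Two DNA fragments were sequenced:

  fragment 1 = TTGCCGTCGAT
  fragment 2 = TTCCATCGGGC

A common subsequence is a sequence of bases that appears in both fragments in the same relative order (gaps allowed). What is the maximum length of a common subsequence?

7

Taking T [1,1] → T [2,2] → C [4,3] → C [5,4] → T [7,6] → C [8,7] → G [9,10] gives a common subsequence of length 7. dp[11][11] = 7 confirms this is the maximum.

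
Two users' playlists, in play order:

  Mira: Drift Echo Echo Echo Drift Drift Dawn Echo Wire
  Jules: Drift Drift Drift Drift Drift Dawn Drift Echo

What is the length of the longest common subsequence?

One common subsequence of length 5: Drift [1,3]; then Drift [5,4]; then Drift [6,5]; then Dawn [7,6]; then Echo [8,8]. Since dp[9][8] = 5, nothing longer is possible.

5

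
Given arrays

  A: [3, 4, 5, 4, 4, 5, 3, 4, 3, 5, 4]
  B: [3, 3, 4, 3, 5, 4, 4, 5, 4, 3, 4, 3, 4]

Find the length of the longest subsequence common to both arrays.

10

Match 3 at A[1]=B[2], then 4 at A[2]=B[3], then 5 at A[3]=B[5], then 4 at A[4]=B[6], then 4 at A[5]=B[7], then 5 at A[6]=B[8], then 3 at A[7]=B[10], then 4 at A[8]=B[11], then 3 at A[9]=B[12], then 4 at A[11]=B[13] — 10 values in the same relative order in both. dp[11][13] = 10 confirms this is the maximum.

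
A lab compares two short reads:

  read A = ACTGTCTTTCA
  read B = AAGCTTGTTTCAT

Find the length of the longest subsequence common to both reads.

9

Pick A (read A #1, read B #2), then C (read A #2, read B #4), then T (read A #3, read B #6), then G (read A #4, read B #7), then T (read A #7, read B #8), then T (read A #8, read B #9), then T (read A #9, read B #10), then C (read A #10, read B #11), then A (read A #11, read B #12); all 9 bases appear in both, in order, and the DP table's final entry dp[11][13] is also 9, so no common subsequence is longer.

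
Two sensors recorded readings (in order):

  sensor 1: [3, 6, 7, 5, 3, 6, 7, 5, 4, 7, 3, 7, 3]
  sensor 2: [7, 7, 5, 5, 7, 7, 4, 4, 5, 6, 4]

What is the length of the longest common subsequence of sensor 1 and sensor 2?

5

Taking 7 [3,2]; then 5 [4,4]; then 7 [7,6]; then 5 [8,9]; then 4 [9,11] gives a common subsequence of length 5. Since dp[13][11] = 5, nothing longer is possible.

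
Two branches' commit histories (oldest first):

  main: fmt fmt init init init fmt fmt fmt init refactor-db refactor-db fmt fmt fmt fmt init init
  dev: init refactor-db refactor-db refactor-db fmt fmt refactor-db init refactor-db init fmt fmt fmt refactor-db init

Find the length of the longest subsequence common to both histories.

One common subsequence of length 9: fmt (main #1, dev #5); then fmt (main #2, dev #6); then init (main #3, dev #8); then init (main #5, dev #10); then fmt (main #6, dev #11); then fmt (main #7, dev #12); then fmt (main #8, dev #13); then refactor-db (main #11, dev #14); then init (main #17, dev #15). Since dp[17][15] = 9, nothing longer is possible.

9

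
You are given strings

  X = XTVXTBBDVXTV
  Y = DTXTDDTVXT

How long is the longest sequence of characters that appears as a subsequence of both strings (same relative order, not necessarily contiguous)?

7

Let dp[i][j] be the LCS length of the first i characters of X and the first j characters of Y. dp[i][j] = dp[i-1][j-1]+1 when the i-th and j-th characters match, else max(dp[i-1][j], dp[i][j-1]).
    ·  D  T  X  T  D  D  T  V  X  T
 ·  0  0  0  0  0  0  0  0  0  0  0
 X  0  0  0  1  1  1  1  1  1  1  1
 T  0  0  1  1  2  2  2  2  2  2  2
 V  0  0  1  1  2  2  2  2  3  3  3
 X  0  0  1  2  2  2  2  2  3  4  4
 T  0  0  1  2  3  3  3  3  3  4  5
 B  0  0  1  2  3  3  3  3  3  4  5
 B  0  0  1  2  3  3  3  3  3  4  5
 D  0  1  1  2  3  4  4  4  4  4  5
 V  0  1  1  2  3  4  4  4  5  5  5
 X  0  1  1  2  3  4  4  4  5  6  6
 T  0  1  2  2  3  4  4  5  5  6  7
 V  0  1  2  2  3  4  4  5  6  6  7
dp[12][10] = 7. One LCS (by backtracking along matches): TXTDVXT.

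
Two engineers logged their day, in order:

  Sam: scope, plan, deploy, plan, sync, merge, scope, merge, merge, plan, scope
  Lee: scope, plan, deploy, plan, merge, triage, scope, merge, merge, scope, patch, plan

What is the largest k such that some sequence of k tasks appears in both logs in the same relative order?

9

Match scope (Sam #1, Lee #1) → plan (Sam #2, Lee #2) → deploy (Sam #3, Lee #3) → plan (Sam #4, Lee #4) → merge (Sam #6, Lee #5) → scope (Sam #7, Lee #7) → merge (Sam #8, Lee #8) → merge (Sam #9, Lee #9) → plan (Sam #10, Lee #12) — 9 tasks in the same relative order in both. Since dp[11][12] = 9, nothing longer is possible.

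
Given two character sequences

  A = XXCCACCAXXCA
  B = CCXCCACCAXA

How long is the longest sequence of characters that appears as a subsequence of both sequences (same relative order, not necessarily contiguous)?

9

Match X [2,3], C [3,4], C [4,5], A [5,6], C [6,7], C [7,8], A [8,9], X [10,10], A [12,11] — 9 characters in the same relative order in both. dp[12][11] = 9 confirms this is the maximum.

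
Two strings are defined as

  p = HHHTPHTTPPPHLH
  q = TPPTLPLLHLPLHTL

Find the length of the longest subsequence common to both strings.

Match T [4,1], P [5,3], T [7,4], P [9,6], P [10,11], H [12,13], L [13,15] — 7 characters in the same relative order in both, and the DP table's final entry dp[14][15] is also 7, so no common subsequence is longer.

7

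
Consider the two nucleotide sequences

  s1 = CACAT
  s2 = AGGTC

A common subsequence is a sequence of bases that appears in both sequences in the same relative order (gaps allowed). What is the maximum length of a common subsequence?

Pick A at s1[2]=s2[1], C at s1[3]=s2[5]; all 2 bases appear in both, in order, and the DP table's final entry dp[5][5] is also 2, so no common subsequence is longer.

2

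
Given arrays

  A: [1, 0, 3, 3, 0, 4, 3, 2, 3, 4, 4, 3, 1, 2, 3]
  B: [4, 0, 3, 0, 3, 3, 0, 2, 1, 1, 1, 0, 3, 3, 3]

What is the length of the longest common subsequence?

One common subsequence of length 8: 0 (A #2, B #4), then 3 (A #3, B #5), then 3 (A #4, B #6), then 0 (A #5, B #7), then 2 (A #8, B #8), then 3 (A #9, B #13), then 3 (A #12, B #14), then 3 (A #15, B #15). Since dp[15][15] = 8, nothing longer is possible.

8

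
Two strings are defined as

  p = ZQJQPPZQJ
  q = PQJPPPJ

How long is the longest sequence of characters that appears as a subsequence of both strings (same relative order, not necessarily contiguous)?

5

Match Q (p #2, q #2), then J (p #3, q #3), then P (p #5, q #5), then P (p #6, q #6), then J (p #9, q #7) — 5 characters in the same relative order in both. Since dp[9][7] = 5, nothing longer is possible.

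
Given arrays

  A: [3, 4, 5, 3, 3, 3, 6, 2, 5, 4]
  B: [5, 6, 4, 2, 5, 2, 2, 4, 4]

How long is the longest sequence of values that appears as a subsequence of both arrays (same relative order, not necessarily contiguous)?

Let dp[i][j] be the LCS length of the first i values of A and the first j values of B. dp[i][j] = dp[i-1][j-1]+1 when the i-th and j-th values match, else max(dp[i-1][j], dp[i][j-1]).
    ·  5  6  4  2  5  2  2  4  4
 ·  0  0  0  0  0  0  0  0  0  0
 3  0  0  0  0  0  0  0  0  0  0
 4  0  0  0  1  1  1  1  1  1  1
 5  0  1  1  1  1  2  2  2  2  2
 3  0  1  1  1  1  2  2  2  2  2
 3  0  1  1  1  1  2  2  2  2  2
 3  0  1  1  1  1  2  2  2  2  2
 6  0  1  2  2  2  2  2  2  2  2
 2  0  1  2  2  3  3  3  3  3  3
 5  0  1  2  2  3  4  4  4  4  4
 4  0  1  2  3  3  4  4  4  5  5
dp[10][9] = 5. One LCS (by backtracking along matches): 5, 6, 2, 5, 4.

5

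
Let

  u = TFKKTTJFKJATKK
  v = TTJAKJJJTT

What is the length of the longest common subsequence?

Match T (u #5, v #1), T (u #6, v #2), J (u #7, v #3), K (u #9, v #5), J (u #10, v #8), T (u #12, v #10) — 6 characters in the same relative order in both. The LCS DP gives dp[14][10] = 6, so this is optimal.

6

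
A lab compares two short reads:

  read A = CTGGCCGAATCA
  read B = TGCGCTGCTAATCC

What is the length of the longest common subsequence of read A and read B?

Match T at read A[2]=read B[1], G at read A[3]=read B[2], G at read A[4]=read B[4], C at read A[5]=read B[5], C at read A[6]=read B[8], A at read A[8]=read B[10], A at read A[9]=read B[11], T at read A[10]=read B[12], C at read A[11]=read B[14] — 9 bases in the same relative order in both. dp[12][14] = 9 confirms this is the maximum.

9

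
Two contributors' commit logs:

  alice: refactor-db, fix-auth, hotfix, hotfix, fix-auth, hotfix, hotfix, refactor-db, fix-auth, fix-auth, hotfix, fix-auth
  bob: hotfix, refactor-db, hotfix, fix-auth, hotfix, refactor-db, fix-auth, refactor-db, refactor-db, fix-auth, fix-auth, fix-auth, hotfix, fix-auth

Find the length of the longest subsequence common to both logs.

One common subsequence of length 9: refactor-db [1,2], fix-auth [2,4], hotfix [3,5], fix-auth [5,7], refactor-db [8,9], fix-auth [9,11], fix-auth [10,12], hotfix [11,13], fix-auth [12,14]. The LCS DP gives dp[12][14] = 9, so this is optimal.

9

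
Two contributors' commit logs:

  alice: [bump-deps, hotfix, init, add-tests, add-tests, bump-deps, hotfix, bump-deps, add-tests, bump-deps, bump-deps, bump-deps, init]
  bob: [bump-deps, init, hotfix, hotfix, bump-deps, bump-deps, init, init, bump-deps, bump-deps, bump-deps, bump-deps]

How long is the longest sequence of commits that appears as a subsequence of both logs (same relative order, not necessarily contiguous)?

Match bump-deps (alice #1, bob #1), hotfix (alice #2, bob #4), init (alice #3, bob #8), bump-deps (alice #8, bob #9), bump-deps (alice #10, bob #10), bump-deps (alice #11, bob #11), bump-deps (alice #12, bob #12) — 7 commits in the same relative order in both. dp[13][12] = 7 confirms this is the maximum.

7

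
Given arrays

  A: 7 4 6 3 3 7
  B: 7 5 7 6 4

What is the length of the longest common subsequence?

Taking 7 (A #1, B #3); then 4 (A #2, B #5) gives a common subsequence of length 2. Since dp[6][5] = 2, nothing longer is possible.

2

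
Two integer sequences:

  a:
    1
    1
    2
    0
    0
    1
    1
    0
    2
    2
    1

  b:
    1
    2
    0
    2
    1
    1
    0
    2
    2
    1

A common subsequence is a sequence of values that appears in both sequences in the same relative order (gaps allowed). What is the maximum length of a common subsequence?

Match 1 (a #2, b #1); then 2 (a #3, b #2); then 0 (a #4, b #3); then 1 (a #6, b #5); then 1 (a #7, b #6); then 0 (a #8, b #7); then 2 (a #9, b #8); then 2 (a #10, b #9); then 1 (a #11, b #10) — 9 values in the same relative order in both. The LCS DP gives dp[11][10] = 9, so this is optimal.

9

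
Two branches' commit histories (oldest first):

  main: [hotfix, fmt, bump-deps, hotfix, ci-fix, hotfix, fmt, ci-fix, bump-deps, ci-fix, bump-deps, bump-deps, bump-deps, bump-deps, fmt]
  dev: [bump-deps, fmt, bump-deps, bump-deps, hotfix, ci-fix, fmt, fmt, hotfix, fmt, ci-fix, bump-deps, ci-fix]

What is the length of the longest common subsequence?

One common subsequence of length 9: fmt (main #2, dev #2), bump-deps (main #3, dev #4), hotfix (main #4, dev #5), ci-fix (main #5, dev #6), hotfix (main #6, dev #9), fmt (main #7, dev #10), ci-fix (main #8, dev #11), bump-deps (main #9, dev #12), ci-fix (main #10, dev #13). dp[15][13] = 9 confirms this is the maximum.

9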